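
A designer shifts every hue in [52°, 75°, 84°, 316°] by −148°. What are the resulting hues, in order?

264°, 287°, 296°, 168°

52 − 148 = -96 → -96 + 360 = 264°
75 − 148 = -73 → -73 + 360 = 287°
84 − 148 = -64 → -64 + 360 = 296°
316 − 148 = 168°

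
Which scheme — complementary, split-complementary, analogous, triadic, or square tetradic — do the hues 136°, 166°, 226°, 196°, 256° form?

Sort the hues: 136°, 166°, 196°, 226°, 256°.
Successive gaps around the wheel: 30°, 30°, 30°, 30°, 240°.
A run of hues at equal small steps (30°) with one large closing gap is an analogous group.

analogous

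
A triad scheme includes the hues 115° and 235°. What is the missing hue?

A triad places three hues 120° apart.
The full set through 115° is {115°, 235°, 355°}.
Given {115°, 235°}, the missing hue is 355°.

355°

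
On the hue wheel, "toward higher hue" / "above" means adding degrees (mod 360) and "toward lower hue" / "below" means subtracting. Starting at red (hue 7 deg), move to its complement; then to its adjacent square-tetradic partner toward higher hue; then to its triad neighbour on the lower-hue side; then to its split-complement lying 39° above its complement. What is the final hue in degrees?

16°

+180° (complement): 7 + 180 = 187°
+90° (square ↑): 187 + 90 = 277°
−120° (triadic ↓): 277 − 120 = 157°
+219° (split-comp 39° ↑): 157 + 219 = 376 → 376 − 360 = 16°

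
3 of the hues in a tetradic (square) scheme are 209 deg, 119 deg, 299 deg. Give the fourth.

29°

A square tetradic scheme places four hues every 90°.
The full set through 119° is {29°, 119°, 209°, 299°}.
Given {119°, 209°, 299°}, the missing hue is 29°.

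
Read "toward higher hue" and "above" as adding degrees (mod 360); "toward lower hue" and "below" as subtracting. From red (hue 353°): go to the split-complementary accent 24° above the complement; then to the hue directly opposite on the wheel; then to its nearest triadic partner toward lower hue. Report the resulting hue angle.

257°

+204° (split-comp 24° ↑): 353 + 204 = 557 → 557 − 360 = 197°
+180° (complement): 197 + 180 = 377 → 377 − 360 = 17°
−120° (triadic ↓): 17 − 120 = -103 → -103 + 360 = 257°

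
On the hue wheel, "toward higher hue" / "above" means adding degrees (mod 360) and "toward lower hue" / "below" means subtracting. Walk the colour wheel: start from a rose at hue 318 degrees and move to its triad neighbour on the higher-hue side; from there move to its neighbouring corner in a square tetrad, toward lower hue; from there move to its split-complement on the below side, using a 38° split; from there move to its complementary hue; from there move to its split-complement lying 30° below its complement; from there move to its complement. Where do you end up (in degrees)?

280°

triadic ↑ +120°: 318 + 120 = 438 → 438 − 360 = 78°
square ↓ −90°: 78 − 90 = -12 → -12 + 360 = 348°
split-comp 38° ↓ +142°: 348 + 142 = 490 → 490 − 360 = 130°
complement +180°: 130 + 180 = 310°
split-comp 30° ↓ +150°: 310 + 150 = 460 → 460 − 360 = 100°
complement +180°: 100 + 180 = 280°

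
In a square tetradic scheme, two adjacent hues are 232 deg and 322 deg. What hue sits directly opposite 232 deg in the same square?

A square tetradic scheme places four hues 90° apart; opposite corners are 180° apart.
232 + 180 = 412 → 412 − 360 = 52°

52°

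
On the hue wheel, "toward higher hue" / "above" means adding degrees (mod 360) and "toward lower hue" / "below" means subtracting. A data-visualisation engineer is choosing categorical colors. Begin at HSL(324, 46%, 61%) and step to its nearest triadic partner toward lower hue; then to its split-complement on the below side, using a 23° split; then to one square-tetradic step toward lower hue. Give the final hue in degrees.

271°

−120° (triadic ↓): 324 − 120 = 204°
+157° (split-comp 23° ↓): 204 + 157 = 361 → 361 − 360 = 1°
−90° (square ↓): 1 − 90 = -89 → -89 + 360 = 271°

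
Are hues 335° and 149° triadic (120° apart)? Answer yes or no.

Angular distance: |335 − 149| = 186; shorter arc = 360 − 186 = 174°.
Triadic (120° apart) requires 120°.

no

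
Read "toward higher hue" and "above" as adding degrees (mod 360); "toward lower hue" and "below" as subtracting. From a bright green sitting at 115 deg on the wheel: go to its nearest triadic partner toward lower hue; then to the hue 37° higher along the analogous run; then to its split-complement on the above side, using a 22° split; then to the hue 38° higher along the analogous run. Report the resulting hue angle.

115 − 120 = -5 → -5 + 360 = 355°   (triadic ↓)
355 + 37 = 392 → 392 − 360 = 32°   (analog 37° ↑)
32 + 202 = 234°   (split-comp 22° ↑)
234 + 38 = 272°   (analog 38° ↑)

272°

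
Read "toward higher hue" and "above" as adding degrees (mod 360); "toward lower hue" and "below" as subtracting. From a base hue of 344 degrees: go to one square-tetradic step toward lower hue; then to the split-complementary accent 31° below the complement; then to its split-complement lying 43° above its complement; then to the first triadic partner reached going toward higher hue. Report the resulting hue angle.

26°

square ↓ −90°: 344 − 90 = 254°
split-comp 31° ↓ +149°: 254 + 149 = 403 → 403 − 360 = 43°
split-comp 43° ↑ +223°: 43 + 223 = 266°
triadic ↑ +120°: 266 + 120 = 386 → 386 − 360 = 26°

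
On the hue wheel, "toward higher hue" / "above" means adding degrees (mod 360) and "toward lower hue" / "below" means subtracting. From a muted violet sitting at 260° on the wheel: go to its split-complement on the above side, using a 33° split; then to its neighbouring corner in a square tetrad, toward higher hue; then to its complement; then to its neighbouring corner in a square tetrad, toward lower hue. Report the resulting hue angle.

+213° (split-comp 33° ↑): 260 + 213 = 473 → 473 − 360 = 113°
+90° (square ↑): 113 + 90 = 203°
+180° (complement): 203 + 180 = 383 → 383 − 360 = 23°
−90° (square ↓): 23 − 90 = -67 → -67 + 360 = 293°

293°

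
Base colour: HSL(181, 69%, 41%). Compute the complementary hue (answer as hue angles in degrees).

1°

The complement sits 180° across the wheel.
181 + 180 = 361 → 361 − 360 = 1°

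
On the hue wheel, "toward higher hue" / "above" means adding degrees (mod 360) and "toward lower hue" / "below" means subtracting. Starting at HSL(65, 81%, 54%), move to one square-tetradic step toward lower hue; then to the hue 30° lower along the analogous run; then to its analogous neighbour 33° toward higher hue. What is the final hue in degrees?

65 − 90 = -25 → -25 + 360 = 335°   (square ↓)
335 − 30 = 305°   (analog 30° ↓)
305 + 33 = 338°   (analog 33° ↑)

338°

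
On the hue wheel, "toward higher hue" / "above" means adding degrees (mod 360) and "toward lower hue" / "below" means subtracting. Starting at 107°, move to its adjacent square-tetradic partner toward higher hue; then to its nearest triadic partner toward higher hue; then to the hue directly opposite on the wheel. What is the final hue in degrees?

137°

+90° (square ↑): 107 + 90 = 197°
+120° (triadic ↑): 197 + 120 = 317°
+180° (complement): 317 + 180 = 497 → 497 − 360 = 137°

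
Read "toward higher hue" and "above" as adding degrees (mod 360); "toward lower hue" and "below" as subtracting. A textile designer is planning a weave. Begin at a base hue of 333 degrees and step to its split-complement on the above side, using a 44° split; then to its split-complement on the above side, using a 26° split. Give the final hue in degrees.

43°

split-comp 44° ↑ +224°: 333 + 224 = 557 → 557 − 360 = 197°
split-comp 26° ↑ +206°: 197 + 206 = 403 → 403 − 360 = 43°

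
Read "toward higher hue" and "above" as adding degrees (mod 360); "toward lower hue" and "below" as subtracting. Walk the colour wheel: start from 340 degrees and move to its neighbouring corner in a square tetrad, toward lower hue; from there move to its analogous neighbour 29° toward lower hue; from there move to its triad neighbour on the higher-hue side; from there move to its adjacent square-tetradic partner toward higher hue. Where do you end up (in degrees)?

−90° (square ↓): 340 − 90 = 250°
−29° (analog 29° ↓): 250 − 29 = 221°
+120° (triadic ↑): 221 + 120 = 341°
+90° (square ↑): 341 + 90 = 431 → 431 − 360 = 71°

71°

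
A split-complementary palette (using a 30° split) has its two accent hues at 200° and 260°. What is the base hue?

The accents sit 30° either side of the complement, so the complement is their short-arc midpoint on the wheel.
Short-arc midpoint of 200° and 260°: 230°.
Base is 180° from the complement: 230 − 180 = 50°

50°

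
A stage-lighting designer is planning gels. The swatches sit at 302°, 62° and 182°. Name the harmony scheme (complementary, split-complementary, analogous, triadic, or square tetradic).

Sort the hues: 62°, 182°, 302°.
Successive gaps around the wheel: 120°, 120°, 120°.
Three hues equally spaced 120° apart form a triad.

triadic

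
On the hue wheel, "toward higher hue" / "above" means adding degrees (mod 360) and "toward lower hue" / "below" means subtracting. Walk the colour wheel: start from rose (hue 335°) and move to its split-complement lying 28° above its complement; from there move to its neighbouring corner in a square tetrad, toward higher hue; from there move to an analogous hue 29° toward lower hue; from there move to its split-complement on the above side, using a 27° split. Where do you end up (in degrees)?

91°

335 + 208 = 543 → 543 − 360 = 183°   (split-comp 28° ↑)
183 + 90 = 273°   (square ↑)
273 − 29 = 244°   (analog 29° ↓)
244 + 207 = 451 → 451 − 360 = 91°   (split-comp 27° ↑)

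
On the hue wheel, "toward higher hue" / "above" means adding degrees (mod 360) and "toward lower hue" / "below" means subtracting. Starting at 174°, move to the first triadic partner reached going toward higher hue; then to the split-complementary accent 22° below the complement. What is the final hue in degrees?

92°

+120° (triadic ↑): 174 + 120 = 294°
+158° (split-comp 22° ↓): 294 + 158 = 452 → 452 − 360 = 92°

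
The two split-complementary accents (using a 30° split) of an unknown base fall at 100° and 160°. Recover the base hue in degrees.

The accents sit 30° either side of the complement, so the complement is their short-arc midpoint on the wheel.
Short-arc midpoint of 100° and 160°: 130°.
Base is 180° from the complement: 130 − 180 = -50 → -50 + 360 = 310°

310°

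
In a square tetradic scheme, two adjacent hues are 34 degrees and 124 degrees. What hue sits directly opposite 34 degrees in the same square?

A square tetradic scheme places four hues 90° apart; opposite corners are 180° apart.
34 + 180 = 214°

214°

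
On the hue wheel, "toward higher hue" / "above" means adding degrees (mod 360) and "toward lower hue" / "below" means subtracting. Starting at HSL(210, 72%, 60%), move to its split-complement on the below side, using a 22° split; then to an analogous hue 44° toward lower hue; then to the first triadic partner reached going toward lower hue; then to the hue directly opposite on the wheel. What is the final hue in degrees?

+158° (split-comp 22° ↓): 210 + 158 = 368 → 368 − 360 = 8°
−44° (analog 44° ↓): 8 − 44 = -36 → -36 + 360 = 324°
−120° (triadic ↓): 324 − 120 = 204°
+180° (complement): 204 + 180 = 384 → 384 − 360 = 24°

24°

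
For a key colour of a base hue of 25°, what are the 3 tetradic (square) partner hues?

A square tetradic scheme places four hues every 90°.
25 + 90 = 115°
25 + 180 = 205°
25 + 270 = 295°

115°, 205°, and 295°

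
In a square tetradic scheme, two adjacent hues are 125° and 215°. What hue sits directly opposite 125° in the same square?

305°

A square tetradic scheme places four hues 90° apart; opposite corners are 180° apart.
125 + 180 = 305°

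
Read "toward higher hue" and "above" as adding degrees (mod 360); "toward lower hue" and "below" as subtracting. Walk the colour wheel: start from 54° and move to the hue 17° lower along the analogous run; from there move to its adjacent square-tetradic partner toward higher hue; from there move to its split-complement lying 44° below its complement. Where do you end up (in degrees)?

54 − 17 = 37°   (analog 17° ↓)
37 + 90 = 127°   (square ↑)
127 + 136 = 263°   (split-comp 44° ↓)

263°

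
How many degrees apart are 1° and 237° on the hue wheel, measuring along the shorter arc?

124°

|1 − 237| = 236.
The shorter arc is 360 − 236 = 124°.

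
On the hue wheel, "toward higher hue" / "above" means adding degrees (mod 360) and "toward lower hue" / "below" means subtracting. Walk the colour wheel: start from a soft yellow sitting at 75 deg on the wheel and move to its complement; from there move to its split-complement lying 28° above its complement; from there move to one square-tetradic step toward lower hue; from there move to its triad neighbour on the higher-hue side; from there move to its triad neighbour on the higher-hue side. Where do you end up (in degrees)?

253°

complement +180°: 75 + 180 = 255°
split-comp 28° ↑ +208°: 255 + 208 = 463 → 463 − 360 = 103°
square ↓ −90°: 103 − 90 = 13°
triadic ↑ +120°: 13 + 120 = 133°
triadic ↑ +120°: 133 + 120 = 253°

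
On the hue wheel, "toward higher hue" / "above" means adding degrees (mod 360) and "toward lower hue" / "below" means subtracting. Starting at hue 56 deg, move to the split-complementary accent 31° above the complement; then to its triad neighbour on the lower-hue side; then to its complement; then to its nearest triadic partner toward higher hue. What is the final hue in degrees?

87°

56 + 211 = 267°   (split-comp 31° ↑)
267 − 120 = 147°   (triadic ↓)
147 + 180 = 327°   (complement)
327 + 120 = 447 → 447 − 360 = 87°   (triadic ↑)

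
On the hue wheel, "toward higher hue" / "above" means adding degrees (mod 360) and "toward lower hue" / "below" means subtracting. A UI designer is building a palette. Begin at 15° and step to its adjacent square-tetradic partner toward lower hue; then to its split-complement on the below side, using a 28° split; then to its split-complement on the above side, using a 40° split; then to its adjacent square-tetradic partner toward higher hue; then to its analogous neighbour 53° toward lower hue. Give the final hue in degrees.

334°

square ↓ −90°: 15 − 90 = -75 → -75 + 360 = 285°
split-comp 28° ↓ +152°: 285 + 152 = 437 → 437 − 360 = 77°
split-comp 40° ↑ +220°: 77 + 220 = 297°
square ↑ +90°: 297 + 90 = 387 → 387 − 360 = 27°
analog 53° ↓ −53°: 27 − 53 = -26 → -26 + 360 = 334°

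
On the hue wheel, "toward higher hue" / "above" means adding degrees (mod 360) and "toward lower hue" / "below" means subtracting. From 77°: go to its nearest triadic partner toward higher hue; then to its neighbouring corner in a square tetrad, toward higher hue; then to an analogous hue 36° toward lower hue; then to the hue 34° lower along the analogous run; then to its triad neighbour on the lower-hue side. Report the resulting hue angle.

97°

+120° (triadic ↑): 77 + 120 = 197°
+90° (square ↑): 197 + 90 = 287°
−36° (analog 36° ↓): 287 − 36 = 251°
−34° (analog 34° ↓): 251 − 34 = 217°
−120° (triadic ↓): 217 − 120 = 97°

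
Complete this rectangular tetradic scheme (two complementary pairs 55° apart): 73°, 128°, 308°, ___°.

A rectangular tetradic uses two complementary pairs 55° apart: offsets 0°, 55°, 180°, 235°.
Among {73°, 128°, 308°}, 308° and 128° are a 180° pair.
The remaining hue 73° needs its own complement: 73 + 180 = 253°

253°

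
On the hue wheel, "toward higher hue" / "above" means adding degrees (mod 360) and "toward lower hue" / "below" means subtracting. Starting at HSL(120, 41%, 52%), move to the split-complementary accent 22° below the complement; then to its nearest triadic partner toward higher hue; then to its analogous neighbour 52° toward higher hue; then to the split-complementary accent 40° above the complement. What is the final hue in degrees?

120 + 158 = 278°   (split-comp 22° ↓)
278 + 120 = 398 → 398 − 360 = 38°   (triadic ↑)
38 + 52 = 90°   (analog 52° ↑)
90 + 220 = 310°   (split-comp 40° ↑)

310°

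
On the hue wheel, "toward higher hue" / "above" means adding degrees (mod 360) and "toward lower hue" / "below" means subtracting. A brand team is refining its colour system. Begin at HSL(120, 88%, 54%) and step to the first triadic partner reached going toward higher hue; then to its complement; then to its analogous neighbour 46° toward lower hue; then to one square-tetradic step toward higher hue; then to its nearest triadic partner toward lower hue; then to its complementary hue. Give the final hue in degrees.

164°

+120° (triadic ↑): 120 + 120 = 240°
+180° (complement): 240 + 180 = 420 → 420 − 360 = 60°
−46° (analog 46° ↓): 60 − 46 = 14°
+90° (square ↑): 14 + 90 = 104°
−120° (triadic ↓): 104 − 120 = -16 → -16 + 360 = 344°
+180° (complement): 344 + 180 = 524 → 524 − 360 = 164°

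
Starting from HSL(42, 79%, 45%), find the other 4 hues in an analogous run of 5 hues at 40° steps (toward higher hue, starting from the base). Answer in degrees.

82°, 122°, 162°, and 202°

Analogous hues sit every 40° along the wheel.
42 + 40 = 82°
42 + 80 = 122°
42 + 120 = 162°
42 + 160 = 202°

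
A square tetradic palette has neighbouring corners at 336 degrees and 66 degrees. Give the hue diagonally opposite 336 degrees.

A square tetradic scheme places four hues 90° apart; opposite corners are 180° apart.
336 + 180 = 516 → 516 − 360 = 156°

156°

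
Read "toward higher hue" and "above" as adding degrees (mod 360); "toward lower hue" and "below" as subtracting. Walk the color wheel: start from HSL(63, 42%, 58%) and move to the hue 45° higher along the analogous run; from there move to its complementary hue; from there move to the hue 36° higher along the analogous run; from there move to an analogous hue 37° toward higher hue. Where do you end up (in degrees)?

1°

+45° (analog 45° ↑): 63 + 45 = 108°
+180° (complement): 108 + 180 = 288°
+36° (analog 36° ↑): 288 + 36 = 324°
+37° (analog 37° ↑): 324 + 37 = 361 → 361 − 360 = 1°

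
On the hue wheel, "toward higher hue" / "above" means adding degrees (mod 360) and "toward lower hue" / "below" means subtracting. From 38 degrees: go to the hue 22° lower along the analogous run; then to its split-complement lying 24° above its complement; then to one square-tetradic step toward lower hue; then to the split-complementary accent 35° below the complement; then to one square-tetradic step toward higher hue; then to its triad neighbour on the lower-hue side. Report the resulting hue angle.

38 − 22 = 16°   (analog 22° ↓)
16 + 204 = 220°   (split-comp 24° ↑)
220 − 90 = 130°   (square ↓)
130 + 145 = 275°   (split-comp 35° ↓)
275 + 90 = 365 → 365 − 360 = 5°   (square ↑)
5 − 120 = -115 → -115 + 360 = 245°   (triadic ↓)

245°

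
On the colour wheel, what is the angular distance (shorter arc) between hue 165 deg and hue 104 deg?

61°

|165 − 104| = 61.
61 ≤ 180, so the shorter arc is 61°.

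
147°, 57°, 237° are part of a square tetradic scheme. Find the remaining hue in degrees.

A square tetradic scheme places four hues every 90°.
The full set through 57° is {57°, 147°, 237°, 327°}.
Given {57°, 147°, 237°}, the missing hue is 327°.

327°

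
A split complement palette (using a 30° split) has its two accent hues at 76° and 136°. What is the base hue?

The accents sit 30° either side of the complement, so the complement is their short-arc midpoint on the wheel.
Short-arc midpoint of 76° and 136°: 106°.
Base is 180° from the complement: 106 − 180 = -74 → -74 + 360 = 286°

286°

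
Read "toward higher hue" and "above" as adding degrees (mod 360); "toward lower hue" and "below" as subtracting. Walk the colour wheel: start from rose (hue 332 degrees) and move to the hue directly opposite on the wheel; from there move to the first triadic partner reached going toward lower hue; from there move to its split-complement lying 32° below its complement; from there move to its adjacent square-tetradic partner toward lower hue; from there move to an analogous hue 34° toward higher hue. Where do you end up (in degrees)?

+180° (complement): 332 + 180 = 512 → 512 − 360 = 152°
−120° (triadic ↓): 152 − 120 = 32°
+148° (split-comp 32° ↓): 32 + 148 = 180°
−90° (square ↓): 180 − 90 = 90°
+34° (analog 34° ↑): 90 + 34 = 124°

124°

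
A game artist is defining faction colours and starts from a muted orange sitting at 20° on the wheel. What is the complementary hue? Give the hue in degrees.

The complement sits 180° across the wheel.
20 + 180 = 200°

200°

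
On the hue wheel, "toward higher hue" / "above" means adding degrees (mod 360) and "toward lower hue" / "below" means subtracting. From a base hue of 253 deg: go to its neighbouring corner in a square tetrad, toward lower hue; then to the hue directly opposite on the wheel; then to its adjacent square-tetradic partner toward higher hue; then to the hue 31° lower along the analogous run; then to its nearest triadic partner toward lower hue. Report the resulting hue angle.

253 − 90 = 163°   (square ↓)
163 + 180 = 343°   (complement)
343 + 90 = 433 → 433 − 360 = 73°   (square ↑)
73 − 31 = 42°   (analog 31° ↓)
42 − 120 = -78 → -78 + 360 = 282°   (triadic ↓)

282°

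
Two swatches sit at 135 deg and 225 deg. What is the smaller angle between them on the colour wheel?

90°

|135 − 225| = 90.
90 ≤ 180, so the shorter arc is 90°.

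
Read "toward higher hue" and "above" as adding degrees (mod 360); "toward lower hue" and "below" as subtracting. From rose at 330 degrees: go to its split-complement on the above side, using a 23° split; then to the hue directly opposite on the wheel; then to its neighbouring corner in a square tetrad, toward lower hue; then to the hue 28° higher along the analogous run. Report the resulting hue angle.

291°

split-comp 23° ↑ +203°: 330 + 203 = 533 → 533 − 360 = 173°
complement +180°: 173 + 180 = 353°
square ↓ −90°: 353 − 90 = 263°
analog 28° ↑ +28°: 263 + 28 = 291°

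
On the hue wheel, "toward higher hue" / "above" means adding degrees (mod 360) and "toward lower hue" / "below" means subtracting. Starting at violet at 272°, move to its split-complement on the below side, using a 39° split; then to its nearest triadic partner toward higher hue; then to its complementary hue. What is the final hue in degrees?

split-comp 39° ↓ +141°: 272 + 141 = 413 → 413 − 360 = 53°
triadic ↑ +120°: 53 + 120 = 173°
complement +180°: 173 + 180 = 353°

353°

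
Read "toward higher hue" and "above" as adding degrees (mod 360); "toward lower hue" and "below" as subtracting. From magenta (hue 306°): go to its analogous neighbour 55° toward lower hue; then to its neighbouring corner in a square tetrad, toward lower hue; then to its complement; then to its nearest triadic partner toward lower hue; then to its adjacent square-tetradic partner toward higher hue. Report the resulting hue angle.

analog 55° ↓ −55°: 306 − 55 = 251°
square ↓ −90°: 251 − 90 = 161°
complement +180°: 161 + 180 = 341°
triadic ↓ −120°: 341 − 120 = 221°
square ↑ +90°: 221 + 90 = 311°

311°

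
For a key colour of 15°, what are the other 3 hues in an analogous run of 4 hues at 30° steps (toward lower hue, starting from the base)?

15 − 30 = -15 → -15 + 360 = 345°
15 − 60 = -45 → -45 + 360 = 315°
15 − 90 = -75 → -75 + 360 = 285°

345°, 315° and 285°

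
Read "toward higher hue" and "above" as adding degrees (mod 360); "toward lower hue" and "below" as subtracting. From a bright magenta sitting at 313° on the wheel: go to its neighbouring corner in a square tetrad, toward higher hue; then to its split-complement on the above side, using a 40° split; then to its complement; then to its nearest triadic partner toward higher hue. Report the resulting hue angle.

203°

square ↑ +90°: 313 + 90 = 403 → 403 − 360 = 43°
split-comp 40° ↑ +220°: 43 + 220 = 263°
complement +180°: 263 + 180 = 443 → 443 − 360 = 83°
triadic ↑ +120°: 83 + 120 = 203°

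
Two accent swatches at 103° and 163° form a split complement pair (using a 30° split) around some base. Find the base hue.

The accents sit 30° either side of the complement, so the complement is their short-arc midpoint on the wheel.
Short-arc midpoint of 103° and 163°: 133°.
Base is 180° from the complement: 133 − 180 = -47 → -47 + 360 = 313°

313°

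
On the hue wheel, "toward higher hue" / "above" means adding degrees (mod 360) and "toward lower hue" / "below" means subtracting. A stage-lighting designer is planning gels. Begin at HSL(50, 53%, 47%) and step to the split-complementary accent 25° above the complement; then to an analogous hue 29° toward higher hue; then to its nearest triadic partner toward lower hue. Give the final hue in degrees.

split-comp 25° ↑ +205°: 50 + 205 = 255°
analog 29° ↑ +29°: 255 + 29 = 284°
triadic ↓ −120°: 284 − 120 = 164°

164°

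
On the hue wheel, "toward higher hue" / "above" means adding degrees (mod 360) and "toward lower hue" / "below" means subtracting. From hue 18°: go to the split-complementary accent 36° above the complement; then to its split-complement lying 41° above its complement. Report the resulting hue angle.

split-comp 36° ↑ +216°: 18 + 216 = 234°
split-comp 41° ↑ +221°: 234 + 221 = 455 → 455 − 360 = 95°

95°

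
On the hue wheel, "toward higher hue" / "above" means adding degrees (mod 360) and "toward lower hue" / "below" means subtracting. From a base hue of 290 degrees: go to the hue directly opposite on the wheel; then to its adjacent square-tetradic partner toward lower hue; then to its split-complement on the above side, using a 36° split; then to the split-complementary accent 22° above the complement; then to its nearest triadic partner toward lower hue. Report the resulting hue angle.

complement +180°: 290 + 180 = 470 → 470 − 360 = 110°
square ↓ −90°: 110 − 90 = 20°
split-comp 36° ↑ +216°: 20 + 216 = 236°
split-comp 22° ↑ +202°: 236 + 202 = 438 → 438 − 360 = 78°
triadic ↓ −120°: 78 − 120 = -42 → -42 + 360 = 318°

318°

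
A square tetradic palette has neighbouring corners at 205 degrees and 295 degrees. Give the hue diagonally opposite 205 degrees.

A square tetradic scheme places four hues 90° apart; opposite corners are 180° apart.
205 + 180 = 385 → 385 − 360 = 25°

25°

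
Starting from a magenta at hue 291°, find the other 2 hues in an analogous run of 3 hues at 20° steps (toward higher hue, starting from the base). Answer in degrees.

Analogous hues sit every 20° along the wheel.
291 + 20 = 311°
291 + 40 = 331°

311° and 331°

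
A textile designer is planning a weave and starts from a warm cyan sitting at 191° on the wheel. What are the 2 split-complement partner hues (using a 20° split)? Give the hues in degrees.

351° and 31°

Split-complementary hues sit 20° either side of the complement.
Complement of 191°: 191 + 180 = 371 → 371 − 360 = 11°
11 − 20 = -9 → -9 + 360 = 351°
11 + 20 = 31°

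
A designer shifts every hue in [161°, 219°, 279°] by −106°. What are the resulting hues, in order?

55°, 113°, 173°

161 − 106 = 55°
219 − 106 = 113°
279 − 106 = 173°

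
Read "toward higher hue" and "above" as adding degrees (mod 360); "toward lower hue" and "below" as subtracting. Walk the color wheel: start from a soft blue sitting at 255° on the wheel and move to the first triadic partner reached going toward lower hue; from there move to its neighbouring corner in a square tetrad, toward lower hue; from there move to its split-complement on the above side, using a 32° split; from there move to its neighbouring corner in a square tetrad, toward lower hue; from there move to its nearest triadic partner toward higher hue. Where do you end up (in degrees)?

287°

triadic ↓ −120°: 255 − 120 = 135°
square ↓ −90°: 135 − 90 = 45°
split-comp 32° ↑ +212°: 45 + 212 = 257°
square ↓ −90°: 257 − 90 = 167°
triadic ↑ +120°: 167 + 120 = 287°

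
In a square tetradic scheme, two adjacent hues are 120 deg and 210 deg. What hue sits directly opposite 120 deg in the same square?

300°

A square tetradic scheme places four hues 90° apart; opposite corners are 180° apart.
120 + 180 = 300°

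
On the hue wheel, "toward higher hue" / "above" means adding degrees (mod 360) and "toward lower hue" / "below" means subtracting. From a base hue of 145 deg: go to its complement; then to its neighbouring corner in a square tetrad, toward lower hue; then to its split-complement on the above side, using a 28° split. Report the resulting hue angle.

83°

145 + 180 = 325°   (complement)
325 − 90 = 235°   (square ↓)
235 + 208 = 443 → 443 − 360 = 83°   (split-comp 28° ↑)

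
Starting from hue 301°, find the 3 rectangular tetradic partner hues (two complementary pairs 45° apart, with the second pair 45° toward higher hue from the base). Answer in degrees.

301 + 45 = 346°
301 + 180 = 481 → 481 − 360 = 121°
301 + 225 = 526 → 526 − 360 = 166°

346°, 121°, and 166°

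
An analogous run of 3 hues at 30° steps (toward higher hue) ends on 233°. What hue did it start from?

2 steps of 30° (toward higher hue) give a net shift of +60°.
Start = end − shift: 233 − 60 = 173°

173°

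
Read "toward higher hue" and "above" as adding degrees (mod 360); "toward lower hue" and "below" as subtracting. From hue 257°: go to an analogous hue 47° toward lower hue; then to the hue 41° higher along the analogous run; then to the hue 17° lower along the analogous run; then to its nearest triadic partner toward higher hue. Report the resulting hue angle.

−47° (analog 47° ↓): 257 − 47 = 210°
+41° (analog 41° ↑): 210 + 41 = 251°
−17° (analog 17° ↓): 251 − 17 = 234°
+120° (triadic ↑): 234 + 120 = 354°

354°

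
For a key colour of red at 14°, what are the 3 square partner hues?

A square tetradic scheme places four hues every 90°.
14 + 90 = 104°
14 + 180 = 194°
14 + 270 = 284°

104°, 194°, 284°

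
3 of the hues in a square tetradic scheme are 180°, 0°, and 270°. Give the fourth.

A square tetradic scheme places four hues every 90°.
The full set through 0° is {0°, 90°, 180°, 270°}.
Given {0°, 180°, 270°}, the missing hue is 90°.

90°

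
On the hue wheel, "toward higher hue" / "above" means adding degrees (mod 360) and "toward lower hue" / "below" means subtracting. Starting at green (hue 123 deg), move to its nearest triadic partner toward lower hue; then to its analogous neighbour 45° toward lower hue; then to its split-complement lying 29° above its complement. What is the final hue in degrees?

123 − 120 = 3°   (triadic ↓)
3 − 45 = -42 → -42 + 360 = 318°   (analog 45° ↓)
318 + 209 = 527 → 527 − 360 = 167°   (split-comp 29° ↑)

167°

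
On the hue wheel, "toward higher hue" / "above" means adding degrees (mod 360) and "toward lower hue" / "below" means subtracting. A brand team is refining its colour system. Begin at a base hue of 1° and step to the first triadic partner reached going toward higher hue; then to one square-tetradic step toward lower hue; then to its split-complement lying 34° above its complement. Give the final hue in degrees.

245°

1 + 120 = 121°   (triadic ↑)
121 − 90 = 31°   (square ↓)
31 + 214 = 245°   (split-comp 34° ↑)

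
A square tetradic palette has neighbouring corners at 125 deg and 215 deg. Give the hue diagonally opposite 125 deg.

A square tetradic scheme places four hues 90° apart; opposite corners are 180° apart.
125 + 180 = 305°

305°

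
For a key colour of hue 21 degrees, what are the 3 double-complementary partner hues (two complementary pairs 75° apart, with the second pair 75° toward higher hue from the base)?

A rectangular tetradic uses two complementary pairs 75° apart: offsets 0°, 75°, 180°, 255°.
21 + 75 = 96°
21 + 180 = 201°
21 + 255 = 276°

96°, 201°, 276°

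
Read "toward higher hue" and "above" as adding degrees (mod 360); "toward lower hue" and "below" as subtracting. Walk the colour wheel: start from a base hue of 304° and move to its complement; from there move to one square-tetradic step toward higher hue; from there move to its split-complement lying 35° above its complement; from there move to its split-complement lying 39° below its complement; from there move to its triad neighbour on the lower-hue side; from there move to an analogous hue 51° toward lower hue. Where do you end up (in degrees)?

39°

complement +180°: 304 + 180 = 484 → 484 − 360 = 124°
square ↑ +90°: 124 + 90 = 214°
split-comp 35° ↑ +215°: 214 + 215 = 429 → 429 − 360 = 69°
split-comp 39° ↓ +141°: 69 + 141 = 210°
triadic ↓ −120°: 210 − 120 = 90°
analog 51° ↓ −51°: 90 − 51 = 39°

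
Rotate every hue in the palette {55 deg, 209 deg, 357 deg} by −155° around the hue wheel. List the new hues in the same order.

55 − 155 = -100 → -100 + 360 = 260°
209 − 155 = 54°
357 − 155 = 202°

260°, 54°, 202°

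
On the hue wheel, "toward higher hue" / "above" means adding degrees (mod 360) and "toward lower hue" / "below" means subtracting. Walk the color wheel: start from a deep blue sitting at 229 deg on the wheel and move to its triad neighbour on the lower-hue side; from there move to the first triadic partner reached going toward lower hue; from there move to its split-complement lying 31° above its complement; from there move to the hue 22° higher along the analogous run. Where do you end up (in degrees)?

222°

triadic ↓ −120°: 229 − 120 = 109°
triadic ↓ −120°: 109 − 120 = -11 → -11 + 360 = 349°
split-comp 31° ↑ +211°: 349 + 211 = 560 → 560 − 360 = 200°
analog 22° ↑ +22°: 200 + 22 = 222°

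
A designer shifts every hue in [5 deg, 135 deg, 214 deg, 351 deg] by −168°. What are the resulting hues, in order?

5 − 168 = -163 → -163 + 360 = 197°
135 − 168 = -33 → -33 + 360 = 327°
214 − 168 = 46°
351 − 168 = 183°

197°, 327°, 46°, 183°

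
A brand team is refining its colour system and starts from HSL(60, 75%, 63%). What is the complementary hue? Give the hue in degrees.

60 + 180 = 240°

240°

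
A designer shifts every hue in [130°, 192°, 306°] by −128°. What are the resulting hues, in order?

2°, 64°, 178°

130 − 128 = 2°
192 − 128 = 64°
306 − 128 = 178°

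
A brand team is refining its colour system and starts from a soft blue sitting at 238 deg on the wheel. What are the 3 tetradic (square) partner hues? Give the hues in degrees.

328°, 58°, 148°

238 + 90 = 328°
238 + 180 = 418 → 418 − 360 = 58°
238 + 270 = 508 → 508 − 360 = 148°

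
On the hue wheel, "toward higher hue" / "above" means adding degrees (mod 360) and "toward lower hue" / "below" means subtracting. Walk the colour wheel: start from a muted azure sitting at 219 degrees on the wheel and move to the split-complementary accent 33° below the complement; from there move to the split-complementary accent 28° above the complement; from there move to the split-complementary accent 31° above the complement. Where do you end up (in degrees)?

65°

219 + 147 = 366 → 366 − 360 = 6°   (split-comp 33° ↓)
6 + 208 = 214°   (split-comp 28° ↑)
214 + 211 = 425 → 425 − 360 = 65°   (split-comp 31° ↑)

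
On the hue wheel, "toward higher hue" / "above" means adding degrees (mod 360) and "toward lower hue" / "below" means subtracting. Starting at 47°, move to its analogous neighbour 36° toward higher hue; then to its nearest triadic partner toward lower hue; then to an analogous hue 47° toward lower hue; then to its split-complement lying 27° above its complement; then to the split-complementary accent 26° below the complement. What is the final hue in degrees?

+36° (analog 36° ↑): 47 + 36 = 83°
−120° (triadic ↓): 83 − 120 = -37 → -37 + 360 = 323°
−47° (analog 47° ↓): 323 − 47 = 276°
+207° (split-comp 27° ↑): 276 + 207 = 483 → 483 − 360 = 123°
+154° (split-comp 26° ↓): 123 + 154 = 277°

277°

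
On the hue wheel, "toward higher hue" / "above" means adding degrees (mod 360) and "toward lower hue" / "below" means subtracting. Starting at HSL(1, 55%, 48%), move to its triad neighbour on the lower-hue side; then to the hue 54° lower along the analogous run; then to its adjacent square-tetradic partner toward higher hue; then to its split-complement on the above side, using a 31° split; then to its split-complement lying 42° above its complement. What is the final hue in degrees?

triadic ↓ −120°: 1 − 120 = -119 → -119 + 360 = 241°
analog 54° ↓ −54°: 241 − 54 = 187°
square ↑ +90°: 187 + 90 = 277°
split-comp 31° ↑ +211°: 277 + 211 = 488 → 488 − 360 = 128°
split-comp 42° ↑ +222°: 128 + 222 = 350°

350°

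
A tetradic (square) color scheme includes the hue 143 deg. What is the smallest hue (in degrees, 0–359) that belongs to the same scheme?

A square tetradic scheme places four hues every 90°.
The full set through 143° is {53°, 143°, 233°, 323°}.

53°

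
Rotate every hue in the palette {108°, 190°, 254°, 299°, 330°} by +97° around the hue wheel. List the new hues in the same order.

108 + 97 = 205°
190 + 97 = 287°
254 + 97 = 351°
299 + 97 = 396 → 396 − 360 = 36°
330 + 97 = 427 → 427 − 360 = 67°

205°, 287°, 351°, 36°, 67°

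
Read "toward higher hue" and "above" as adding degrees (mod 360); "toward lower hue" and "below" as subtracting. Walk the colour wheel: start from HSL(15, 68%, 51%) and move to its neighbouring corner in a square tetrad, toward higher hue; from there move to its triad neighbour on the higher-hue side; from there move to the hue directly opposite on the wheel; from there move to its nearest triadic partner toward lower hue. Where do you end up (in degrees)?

square ↑ +90°: 15 + 90 = 105°
triadic ↑ +120°: 105 + 120 = 225°
complement +180°: 225 + 180 = 405 → 405 − 360 = 45°
triadic ↓ −120°: 45 − 120 = -75 → -75 + 360 = 285°

285°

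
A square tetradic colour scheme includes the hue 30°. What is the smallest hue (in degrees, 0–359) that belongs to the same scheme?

30°

A square tetradic scheme places four hues every 90°.
The full set through 30° is {30°, 120°, 210°, 300°}.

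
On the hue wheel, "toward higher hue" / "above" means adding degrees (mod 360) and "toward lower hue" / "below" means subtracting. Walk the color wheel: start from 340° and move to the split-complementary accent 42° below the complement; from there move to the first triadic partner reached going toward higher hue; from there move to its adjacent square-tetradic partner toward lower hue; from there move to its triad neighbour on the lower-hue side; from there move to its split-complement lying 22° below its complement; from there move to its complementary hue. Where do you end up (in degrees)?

6°

340 + 138 = 478 → 478 − 360 = 118°   (split-comp 42° ↓)
118 + 120 = 238°   (triadic ↑)
238 − 90 = 148°   (square ↓)
148 − 120 = 28°   (triadic ↓)
28 + 158 = 186°   (split-comp 22° ↓)
186 + 180 = 366 → 366 − 360 = 6°   (complement)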